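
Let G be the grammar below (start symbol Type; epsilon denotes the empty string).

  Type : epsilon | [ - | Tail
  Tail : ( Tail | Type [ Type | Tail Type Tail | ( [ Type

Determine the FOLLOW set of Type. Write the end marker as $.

{ $, (, [ }

Type is the start symbol, so $ ∈ FOLLOW(Type).
In Tail : Type [ Type: add FIRST([ Type) = { [ }.
In Tail : Type [ Type: Type is at the end, add FOLLOW(Tail) = { $, (, [ }.
In Tail : Tail Type Tail: add FIRST(Tail) = { (, [ }.
In Tail : ( [ Type: Type is at the end, add FOLLOW(Tail) = { $, (, [ }.
Union: FOLLOW(Type) = { $, (, [ }.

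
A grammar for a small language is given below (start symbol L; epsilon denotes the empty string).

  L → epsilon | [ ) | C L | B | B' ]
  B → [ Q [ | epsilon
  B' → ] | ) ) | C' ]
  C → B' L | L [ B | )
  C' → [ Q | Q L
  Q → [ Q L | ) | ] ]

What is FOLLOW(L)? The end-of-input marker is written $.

L is the start symbol, so $ ∈ FOLLOW(L).
In L → C L: L is at the end, add FOLLOW(L) = { $, ), [, ] }.
In C → B' L: L is at the end, add FOLLOW(C) = { $, ), [, ] }.
In C → L [ B: add FIRST([ B) = { [ }.
In C' → Q L: L is at the end, add FOLLOW(C') = { ] }.
In Q → [ Q L: L is at the end, add FOLLOW(Q) = { ), [, ] }.
Union: FOLLOW(L) = { $, ), [, ] }.

{ $, ), [, ] }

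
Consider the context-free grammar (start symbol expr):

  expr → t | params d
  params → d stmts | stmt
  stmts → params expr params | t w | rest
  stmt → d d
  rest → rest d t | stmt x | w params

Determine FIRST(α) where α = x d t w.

x is a terminal; add {x} and stop.

{ x }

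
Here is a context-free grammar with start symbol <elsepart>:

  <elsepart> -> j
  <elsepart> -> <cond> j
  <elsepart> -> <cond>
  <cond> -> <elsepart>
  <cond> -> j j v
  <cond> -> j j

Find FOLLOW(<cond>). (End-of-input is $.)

{ $, j }

In <elsepart> -> <cond> j: add FIRST(j) = { j }.
In <elsepart> -> <cond>: <cond> is at the end, add FOLLOW(<elsepart>) = { $, j }.
Union: FOLLOW(<cond>) = { $, j }.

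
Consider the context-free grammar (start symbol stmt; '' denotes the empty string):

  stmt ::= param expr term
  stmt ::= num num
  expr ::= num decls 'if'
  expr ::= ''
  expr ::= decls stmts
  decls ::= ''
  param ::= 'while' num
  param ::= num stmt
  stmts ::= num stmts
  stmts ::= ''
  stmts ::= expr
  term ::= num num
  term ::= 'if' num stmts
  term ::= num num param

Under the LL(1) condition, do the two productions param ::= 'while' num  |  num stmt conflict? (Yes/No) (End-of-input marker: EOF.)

FIRST('while' num) = { 'while' } and FIRST(num stmt) = { num }.
The FIRST sets are disjoint and neither alternative is nullable — no conflict.

No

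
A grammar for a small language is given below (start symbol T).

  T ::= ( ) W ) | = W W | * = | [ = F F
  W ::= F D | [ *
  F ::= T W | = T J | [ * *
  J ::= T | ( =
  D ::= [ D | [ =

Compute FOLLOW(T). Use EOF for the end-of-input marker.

{ EOF, (, *, =, [ }

T is the start symbol, so EOF ∈ FOLLOW(T).
In F ::= T W: add FIRST(W) = { (, *, =, [ }.
In F ::= = T J: add FIRST(J) = { (, *, =, [ }.
In J ::= T: T is at the end, add FOLLOW(J) = { EOF, (, *, =, [ }.
Union: FOLLOW(T) = { EOF, (, *, =, [ }.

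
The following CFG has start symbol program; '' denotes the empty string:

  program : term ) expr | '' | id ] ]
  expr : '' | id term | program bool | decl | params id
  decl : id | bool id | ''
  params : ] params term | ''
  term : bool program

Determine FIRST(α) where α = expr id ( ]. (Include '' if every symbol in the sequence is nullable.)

{ ], bool, id }

Add FIRST(expr)\{''} = { ], bool, id }; expr is nullable, continue.
id is a terminal; add {id} and stop.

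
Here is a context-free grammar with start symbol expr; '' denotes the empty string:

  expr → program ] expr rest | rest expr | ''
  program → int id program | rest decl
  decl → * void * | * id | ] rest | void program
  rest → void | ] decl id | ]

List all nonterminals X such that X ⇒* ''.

{ expr }

Directly nullable (have an ''-production): expr.
No other nonterminal has a production whose RHS symbols are all nullable.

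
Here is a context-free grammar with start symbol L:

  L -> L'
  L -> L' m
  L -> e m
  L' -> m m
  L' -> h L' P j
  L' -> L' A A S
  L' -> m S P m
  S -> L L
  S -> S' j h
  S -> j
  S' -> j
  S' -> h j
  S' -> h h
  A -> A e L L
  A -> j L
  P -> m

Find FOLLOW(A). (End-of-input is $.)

In L' -> L' A A S: add FIRST(A S) = { j }.
In L' -> L' A A S: add FIRST(S) = { e, h, j, m }.
In A -> A e L L: add FIRST(e L L) = { e }.
Union: FOLLOW(A) = { e, h, j, m }.

{ e, h, j, m }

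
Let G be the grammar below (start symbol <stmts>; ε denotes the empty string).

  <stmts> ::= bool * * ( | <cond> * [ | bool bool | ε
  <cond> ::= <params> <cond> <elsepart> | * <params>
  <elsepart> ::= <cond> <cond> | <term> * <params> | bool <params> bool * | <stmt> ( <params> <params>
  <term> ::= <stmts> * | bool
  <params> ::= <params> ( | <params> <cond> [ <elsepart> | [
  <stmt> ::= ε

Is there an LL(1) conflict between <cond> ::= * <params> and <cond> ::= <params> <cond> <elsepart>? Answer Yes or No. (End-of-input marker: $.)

FIRST(* <params>) = { * } and FIRST(<params> <cond> <elsepart>) = { [ }.
The FIRST sets are disjoint and neither alternative is nullable — no conflict.

No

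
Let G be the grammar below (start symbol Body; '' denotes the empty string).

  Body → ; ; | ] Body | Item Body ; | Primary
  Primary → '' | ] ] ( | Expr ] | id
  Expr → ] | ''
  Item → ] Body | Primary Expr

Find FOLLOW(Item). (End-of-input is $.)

{ ;, ], id }

In Body → Item Body ;: add FIRST(Body ;) = { ;, ], id }.
Union: FOLLOW(Item) = { ;, ], id }.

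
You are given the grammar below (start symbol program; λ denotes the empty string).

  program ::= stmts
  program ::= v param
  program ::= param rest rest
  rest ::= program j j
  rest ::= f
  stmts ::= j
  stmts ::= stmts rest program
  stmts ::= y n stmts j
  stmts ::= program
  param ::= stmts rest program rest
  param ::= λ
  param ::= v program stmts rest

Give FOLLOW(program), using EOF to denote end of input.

program is the start symbol, so EOF ∈ FOLLOW(program).
In rest ::= program j j: add FIRST(j j) = { j }.
In stmts ::= stmts rest program: program is at the end, add FOLLOW(stmts) = { EOF, f, j, v, y }.
In stmts ::= program: program is at the end, add FOLLOW(stmts) = { EOF, f, j, v, y }.
In param ::= stmts rest program rest: add FIRST(rest) = { f, j, v, y }.
In param ::= v program stmts rest: add FIRST(stmts rest) = { f, j, v, y }.
Union: FOLLOW(program) = { EOF, f, j, v, y }.

{ EOF, f, j, v, y }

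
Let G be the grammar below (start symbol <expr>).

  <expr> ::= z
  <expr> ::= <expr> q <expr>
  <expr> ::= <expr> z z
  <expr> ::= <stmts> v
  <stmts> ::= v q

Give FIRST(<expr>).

<expr> ::= z contributes {z}.
From <expr> ::= <expr> q <expr>: add FIRST(<expr>) = { v, z }.
From <expr> ::= <expr> z z: add FIRST(<expr>) = { v, z }.
From <expr> ::= <stmts> v: add FIRST(<stmts>) = { v }.
Union: FIRST(<expr>) = { v, z }.

{ v, z }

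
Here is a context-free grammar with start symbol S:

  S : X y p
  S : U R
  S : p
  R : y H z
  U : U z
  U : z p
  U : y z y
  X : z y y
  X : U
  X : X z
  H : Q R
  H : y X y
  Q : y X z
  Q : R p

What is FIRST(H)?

{ y }

From H : Q R: add FIRST(Q) = { y }.
H : y X y contributes {y}.
Union: FIRST(H) = { y }.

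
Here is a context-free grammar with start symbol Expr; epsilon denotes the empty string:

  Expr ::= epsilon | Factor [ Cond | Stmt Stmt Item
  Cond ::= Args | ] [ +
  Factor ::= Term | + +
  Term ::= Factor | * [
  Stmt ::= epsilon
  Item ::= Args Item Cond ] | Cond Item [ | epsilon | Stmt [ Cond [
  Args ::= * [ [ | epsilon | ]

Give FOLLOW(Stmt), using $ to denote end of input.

{ $, *, [, ] }

In Expr ::= Stmt Stmt Item: add FIRST(Stmt Item)\{epsilon} = { *, [, ] }.
  Since Stmt Item is nullable, also add FOLLOW(Expr) = { $ }.
In Expr ::= Stmt Stmt Item: add FIRST(Item)\{epsilon} = { *, [, ] }.
  Since Item is nullable, also add FOLLOW(Expr) = { $ }.
In Item ::= Stmt [ Cond [: add FIRST([ Cond [) = { [ }.
Union: FOLLOW(Stmt) = { $, *, [, ] }.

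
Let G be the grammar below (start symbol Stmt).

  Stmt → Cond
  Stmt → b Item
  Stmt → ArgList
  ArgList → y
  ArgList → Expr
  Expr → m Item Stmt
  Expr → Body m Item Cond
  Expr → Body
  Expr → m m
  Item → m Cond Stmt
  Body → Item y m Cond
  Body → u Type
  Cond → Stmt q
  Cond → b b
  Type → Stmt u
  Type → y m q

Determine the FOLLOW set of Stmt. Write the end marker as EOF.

Stmt is the start symbol, so EOF ∈ FOLLOW(Stmt).
In Expr → m Item Stmt: Stmt is at the end, add FOLLOW(Expr) = { EOF, b, m, q, u, y }.
In Item → m Cond Stmt: Stmt is at the end, add FOLLOW(Item) = { EOF, b, m, q, u, y }.
In Cond → Stmt q: add FIRST(q) = { q }.
In Type → Stmt u: add FIRST(u) = { u }.
Union: FOLLOW(Stmt) = { EOF, b, m, q, u, y }.

{ EOF, b, m, q, u, y }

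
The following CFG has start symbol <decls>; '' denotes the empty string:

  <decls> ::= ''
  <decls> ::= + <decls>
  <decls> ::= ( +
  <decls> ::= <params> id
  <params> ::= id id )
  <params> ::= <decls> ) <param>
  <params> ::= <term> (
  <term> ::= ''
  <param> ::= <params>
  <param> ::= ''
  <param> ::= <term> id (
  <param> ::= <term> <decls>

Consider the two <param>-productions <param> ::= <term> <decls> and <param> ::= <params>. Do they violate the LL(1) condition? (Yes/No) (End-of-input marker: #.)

FIRST(<term> <decls>) = { (, ), +, id, '' } and FIRST(<params>) = { (, ), +, id }.
Both contain (, so the two alternatives are not disjoint — LL(1) conflict.

Yes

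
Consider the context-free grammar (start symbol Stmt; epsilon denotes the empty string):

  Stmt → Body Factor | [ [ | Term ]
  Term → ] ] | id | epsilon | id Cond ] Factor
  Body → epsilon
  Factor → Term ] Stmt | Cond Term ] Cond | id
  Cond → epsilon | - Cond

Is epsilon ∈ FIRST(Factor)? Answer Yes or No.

Nullable nonterminals: Body, Cond, Term.
No production of Factor has an RHS whose symbols are all nullable, so Factor is not nullable.

No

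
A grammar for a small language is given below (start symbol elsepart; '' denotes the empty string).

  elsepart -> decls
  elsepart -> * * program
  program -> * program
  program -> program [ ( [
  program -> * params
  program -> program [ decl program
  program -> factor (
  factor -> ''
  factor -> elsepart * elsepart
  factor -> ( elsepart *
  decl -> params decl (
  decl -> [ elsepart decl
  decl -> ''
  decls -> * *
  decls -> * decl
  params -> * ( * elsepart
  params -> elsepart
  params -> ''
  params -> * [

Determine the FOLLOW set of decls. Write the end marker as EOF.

In elsepart -> decls: decls is at the end, add FOLLOW(elsepart) = { EOF, (, *, [ }.
Union: FOLLOW(decls) = { EOF, (, *, [ }.

{ EOF, (, *, [ }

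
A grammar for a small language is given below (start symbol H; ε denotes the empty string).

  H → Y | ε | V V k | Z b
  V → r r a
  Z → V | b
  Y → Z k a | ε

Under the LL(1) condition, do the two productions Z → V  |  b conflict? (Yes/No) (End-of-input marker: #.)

FIRST(V) = { r } and FIRST(b) = { b }.
The FIRST sets are disjoint and neither alternative is nullable — no conflict.

No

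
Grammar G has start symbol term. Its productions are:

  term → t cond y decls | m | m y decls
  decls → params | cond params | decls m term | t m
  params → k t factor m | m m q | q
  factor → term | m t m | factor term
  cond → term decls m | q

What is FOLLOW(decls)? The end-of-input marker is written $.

{ $, k, m, q, t }

In term → t cond y decls: decls is at the end, add FOLLOW(term) = { $, k, m, q, t }.
In term → m y decls: decls is at the end, add FOLLOW(term) = { $, k, m, q, t }.
In decls → decls m term: add FIRST(m term) = { m }.
In cond → term decls m: add FIRST(m) = { m }.
Union: FOLLOW(decls) = { $, k, m, q, t }.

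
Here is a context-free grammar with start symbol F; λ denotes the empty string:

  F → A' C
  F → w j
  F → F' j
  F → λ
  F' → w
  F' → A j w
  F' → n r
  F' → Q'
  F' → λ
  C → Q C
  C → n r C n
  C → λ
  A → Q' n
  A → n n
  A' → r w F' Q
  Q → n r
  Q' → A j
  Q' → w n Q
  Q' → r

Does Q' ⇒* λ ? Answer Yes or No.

No

Nullable nonterminals: C, F, F'.
No production of Q' has an RHS whose symbols are all nullable, so Q' is not nullable.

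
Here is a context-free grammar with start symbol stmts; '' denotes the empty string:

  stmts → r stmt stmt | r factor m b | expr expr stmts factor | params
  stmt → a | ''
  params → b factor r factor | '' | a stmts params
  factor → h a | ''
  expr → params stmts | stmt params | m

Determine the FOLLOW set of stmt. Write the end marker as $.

In stmts → r stmt stmt: add FIRST(stmt)\{''} = { a }.
  Since stmt is nullable, also add FOLLOW(stmts) = { $, a, b, h, m, r }.
In stmts → r stmt stmt: stmt is at the end, add FOLLOW(stmts) = { $, a, b, h, m, r }.
In expr → stmt params: add FIRST(params)\{''} = { a, b }.
  Since params is nullable, also add FOLLOW(expr) = { $, a, b, h, m, r }.
Union: FOLLOW(stmt) = { $, a, b, h, m, r }.

{ $, a, b, h, m, r }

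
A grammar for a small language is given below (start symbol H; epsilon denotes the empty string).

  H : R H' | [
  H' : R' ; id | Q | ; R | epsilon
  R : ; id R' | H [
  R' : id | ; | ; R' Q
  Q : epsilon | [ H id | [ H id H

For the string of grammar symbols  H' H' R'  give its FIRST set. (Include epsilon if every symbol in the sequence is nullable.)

Add FIRST(H')\{epsilon} = { ;, [, id }; H' is nullable, continue.
Add FIRST(H')\{epsilon} = { ;, [, id }; H' is nullable, continue.
Add FIRST(R') = { ;, id }; R' is not nullable, stop.

{ ;, [, id }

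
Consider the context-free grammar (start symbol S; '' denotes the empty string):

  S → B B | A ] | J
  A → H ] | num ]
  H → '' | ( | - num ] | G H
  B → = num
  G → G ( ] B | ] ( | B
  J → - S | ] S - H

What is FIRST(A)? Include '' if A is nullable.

From A → H ]: H nullable, take FIRST(H) ∪ {]} = { (, -, =, ] }.
A → num ] contributes {num}.
Union: FIRST(A) = { (, -, =, ], num }.

{ (, -, =, ], num }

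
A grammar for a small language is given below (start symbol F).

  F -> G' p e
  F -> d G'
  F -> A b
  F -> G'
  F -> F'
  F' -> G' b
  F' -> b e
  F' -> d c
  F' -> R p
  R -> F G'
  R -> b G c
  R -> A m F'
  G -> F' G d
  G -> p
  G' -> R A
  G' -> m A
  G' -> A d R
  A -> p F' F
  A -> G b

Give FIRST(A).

A -> p F' F contributes {p}.
From A -> G b: add FIRST(G) = { b, d, m, p }.
Union: FIRST(A) = { b, d, m, p }.

{ b, d, m, p }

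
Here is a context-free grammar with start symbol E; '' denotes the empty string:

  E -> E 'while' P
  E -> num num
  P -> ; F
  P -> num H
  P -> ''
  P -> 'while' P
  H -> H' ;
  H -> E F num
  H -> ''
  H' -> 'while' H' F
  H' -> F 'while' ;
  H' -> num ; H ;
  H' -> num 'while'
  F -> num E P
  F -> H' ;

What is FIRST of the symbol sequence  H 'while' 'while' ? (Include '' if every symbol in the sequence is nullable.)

{ 'while', num }

Add FIRST(H)\{''} = { 'while', num }; H is nullable, continue.
'while' is a terminal; add {'while'} and stop.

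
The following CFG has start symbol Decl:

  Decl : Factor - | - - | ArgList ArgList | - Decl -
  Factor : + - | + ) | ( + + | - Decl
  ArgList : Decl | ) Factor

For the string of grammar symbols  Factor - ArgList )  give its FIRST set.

{ (, +, - }

Add FIRST(Factor) = { (, +, - }; Factor is not nullable, stop.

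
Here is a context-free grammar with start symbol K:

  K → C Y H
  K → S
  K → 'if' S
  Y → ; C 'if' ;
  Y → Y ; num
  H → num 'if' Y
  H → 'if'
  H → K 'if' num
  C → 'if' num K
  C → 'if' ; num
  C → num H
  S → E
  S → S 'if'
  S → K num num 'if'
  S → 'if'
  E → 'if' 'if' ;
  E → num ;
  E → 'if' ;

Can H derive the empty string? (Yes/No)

No nonterminal in this grammar is nullable.
No production of H has an RHS whose symbols are all nullable, so H is not nullable.

No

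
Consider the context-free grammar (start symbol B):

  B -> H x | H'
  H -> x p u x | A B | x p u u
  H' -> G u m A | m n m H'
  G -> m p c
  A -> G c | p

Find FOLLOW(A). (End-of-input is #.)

In H -> A B: add FIRST(B) = { m, p, x }.
In H' -> G u m A: A is at the end, add FOLLOW(H') = { #, x }.
Union: FOLLOW(A) = { #, m, p, x }.

{ #, m, p, x }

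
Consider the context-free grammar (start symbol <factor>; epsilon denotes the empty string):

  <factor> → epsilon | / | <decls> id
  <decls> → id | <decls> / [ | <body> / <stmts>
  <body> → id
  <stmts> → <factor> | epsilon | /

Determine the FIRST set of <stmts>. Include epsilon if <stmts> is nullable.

From <stmts> → <factor>: add FIRST(<factor>) = { /, id, epsilon } (including epsilon since <factor> is nullable).
<stmts> → epsilon contributes epsilon.
<stmts> → / contributes {/}.
Union: FIRST(<stmts>) = { /, id, epsilon }.

{ /, id, epsilon }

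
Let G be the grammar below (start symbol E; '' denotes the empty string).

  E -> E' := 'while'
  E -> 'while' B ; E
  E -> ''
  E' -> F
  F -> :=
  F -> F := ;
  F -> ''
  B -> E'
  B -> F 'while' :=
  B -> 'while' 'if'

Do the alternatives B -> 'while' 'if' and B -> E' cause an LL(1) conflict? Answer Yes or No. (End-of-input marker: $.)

No

FIRST('while' 'if') = { 'while' } and FIRST(E') = { :=, '' }.
The second is nullable but FOLLOW(B) = { ; } is disjoint from FIRST of the first.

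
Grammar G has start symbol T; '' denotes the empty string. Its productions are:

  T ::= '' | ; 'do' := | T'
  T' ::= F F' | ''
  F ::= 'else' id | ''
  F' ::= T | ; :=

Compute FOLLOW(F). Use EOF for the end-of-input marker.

In T' ::= F F': add FIRST(F')\{''} = { 'else', ; }.
  Since F' is nullable, also add FOLLOW(T') = { EOF }.
Union: FOLLOW(F) = { EOF, 'else', ; }.

{ EOF, 'else', ; }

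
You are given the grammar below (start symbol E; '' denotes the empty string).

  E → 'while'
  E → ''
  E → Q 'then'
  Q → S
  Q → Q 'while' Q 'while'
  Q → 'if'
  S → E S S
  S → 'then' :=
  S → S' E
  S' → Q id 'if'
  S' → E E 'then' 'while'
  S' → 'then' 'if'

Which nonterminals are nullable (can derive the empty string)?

{ E }

Directly nullable (have an ''-production): E.
No other nonterminal has a production whose RHS symbols are all nullable.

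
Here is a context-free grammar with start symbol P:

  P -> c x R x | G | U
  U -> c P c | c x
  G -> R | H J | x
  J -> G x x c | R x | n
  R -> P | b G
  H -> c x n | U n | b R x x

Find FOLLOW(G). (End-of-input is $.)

{ $, c, x }

In P -> G: G is at the end, add FOLLOW(P) = { $, c, x }.
In J -> G x x c: add FIRST(x x c) = { x }.
In R -> b G: G is at the end, add FOLLOW(R) = { $, c, x }.
Union: FOLLOW(G) = { $, c, x }.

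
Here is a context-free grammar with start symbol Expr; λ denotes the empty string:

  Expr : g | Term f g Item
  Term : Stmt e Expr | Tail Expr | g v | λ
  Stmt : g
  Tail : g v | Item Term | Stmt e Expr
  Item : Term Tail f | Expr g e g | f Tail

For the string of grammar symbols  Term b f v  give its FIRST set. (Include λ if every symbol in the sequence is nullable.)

{ b, f, g }

Add FIRST(Term)\{λ} = { f, g }; Term is nullable, continue.
b is a terminal; add {b} and stop.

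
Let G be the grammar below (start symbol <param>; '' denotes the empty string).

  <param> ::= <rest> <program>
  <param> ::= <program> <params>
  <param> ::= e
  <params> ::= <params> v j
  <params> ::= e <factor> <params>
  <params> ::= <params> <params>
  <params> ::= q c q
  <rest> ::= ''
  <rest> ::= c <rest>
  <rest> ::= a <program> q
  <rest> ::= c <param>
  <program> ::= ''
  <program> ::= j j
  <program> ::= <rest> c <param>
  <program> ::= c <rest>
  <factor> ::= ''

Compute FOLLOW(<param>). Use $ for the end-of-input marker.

<param> is the start symbol, so $ ∈ FOLLOW(<param>).
In <rest> ::= c <param>: <param> is at the end, add FOLLOW(<rest>) = { $, a, c, e, j, q }.
In <program> ::= <rest> c <param>: <param> is at the end, add FOLLOW(<program>) = { $, a, c, e, j, q }.
Union: FOLLOW(<param>) = { $, a, c, e, j, q }.

{ $, a, c, e, j, q }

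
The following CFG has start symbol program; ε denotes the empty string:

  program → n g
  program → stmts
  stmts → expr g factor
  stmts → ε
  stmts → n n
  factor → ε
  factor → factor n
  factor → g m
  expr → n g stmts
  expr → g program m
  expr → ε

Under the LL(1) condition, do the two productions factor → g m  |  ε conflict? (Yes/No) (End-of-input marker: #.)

Yes

FIRST(g m) = { g } and FIRST(ε) = { ε }.
The second alternative is nullable and FOLLOW(factor) = { #, g, m, n } shares g with FIRST of the first — conflict.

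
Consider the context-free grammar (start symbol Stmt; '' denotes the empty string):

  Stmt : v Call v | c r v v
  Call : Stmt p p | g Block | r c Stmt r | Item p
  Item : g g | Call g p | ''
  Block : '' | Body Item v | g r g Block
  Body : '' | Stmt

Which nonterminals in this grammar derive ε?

Directly nullable (have an ''-production): Item, Block, Body.
No other nonterminal has a production whose RHS symbols are all nullable.

{ Block, Body, Item }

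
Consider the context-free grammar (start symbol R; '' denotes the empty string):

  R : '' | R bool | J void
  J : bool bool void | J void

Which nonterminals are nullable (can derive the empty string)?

Directly nullable (have an ''-production): R.
No other nonterminal has a production whose RHS symbols are all nullable.

{ R }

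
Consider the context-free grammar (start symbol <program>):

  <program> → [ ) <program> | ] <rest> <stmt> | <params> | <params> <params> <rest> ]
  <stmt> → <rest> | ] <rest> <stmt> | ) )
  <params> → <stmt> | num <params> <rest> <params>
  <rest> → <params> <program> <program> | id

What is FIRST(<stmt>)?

{ ), ], id, num }

From <stmt> → <rest>: add FIRST(<rest>) = { ), ], id, num }.
<stmt> → ] <rest> <stmt> contributes {]}.
<stmt> → ) ) contributes {)}.
Union: FIRST(<stmt>) = { ), ], id, num }.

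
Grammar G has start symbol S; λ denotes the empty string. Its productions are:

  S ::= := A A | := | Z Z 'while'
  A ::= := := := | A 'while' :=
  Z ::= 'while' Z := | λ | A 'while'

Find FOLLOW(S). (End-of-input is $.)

S is the start symbol, so $ ∈ FOLLOW(S).
Union: FOLLOW(S) = { $ }.

{ $ }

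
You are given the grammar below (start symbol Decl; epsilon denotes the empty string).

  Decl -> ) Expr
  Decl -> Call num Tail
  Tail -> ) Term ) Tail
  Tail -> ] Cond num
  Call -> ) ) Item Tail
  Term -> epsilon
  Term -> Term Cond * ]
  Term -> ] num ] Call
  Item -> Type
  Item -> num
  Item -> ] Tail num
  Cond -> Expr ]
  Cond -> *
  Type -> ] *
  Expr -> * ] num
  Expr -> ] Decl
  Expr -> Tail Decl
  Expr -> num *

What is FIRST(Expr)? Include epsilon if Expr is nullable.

{ ), *, ], num }

Expr -> * ] num contributes {*}.
Expr -> ] Decl contributes {]}.
From Expr -> Tail Decl: add FIRST(Tail) = { ), ] }.
Expr -> num * contributes {num}.
Union: FIRST(Expr) = { ), *, ], num }.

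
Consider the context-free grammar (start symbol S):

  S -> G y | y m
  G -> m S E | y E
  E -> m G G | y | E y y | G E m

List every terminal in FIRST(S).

From S -> G y: add FIRST(G) = { m, y }.
S -> y m contributes {y}.
Union: FIRST(S) = { m, y }.

{ m, y }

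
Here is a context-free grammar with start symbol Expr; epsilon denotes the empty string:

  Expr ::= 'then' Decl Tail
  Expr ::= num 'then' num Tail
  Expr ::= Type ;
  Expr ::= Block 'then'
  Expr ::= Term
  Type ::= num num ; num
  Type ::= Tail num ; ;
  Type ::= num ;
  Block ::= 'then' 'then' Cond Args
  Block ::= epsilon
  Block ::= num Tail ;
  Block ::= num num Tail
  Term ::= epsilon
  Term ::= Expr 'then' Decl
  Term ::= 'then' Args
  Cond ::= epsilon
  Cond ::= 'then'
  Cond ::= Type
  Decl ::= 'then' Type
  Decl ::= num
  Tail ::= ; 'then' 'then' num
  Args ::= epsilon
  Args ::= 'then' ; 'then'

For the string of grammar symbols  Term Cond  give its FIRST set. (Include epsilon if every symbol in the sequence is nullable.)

{ 'then', ;, num, epsilon }

Add FIRST(Term)\{epsilon} = { 'then', ;, num }; Term is nullable, continue.
Add FIRST(Cond)\{epsilon} = { 'then', ;, num }; Cond is nullable, continue.
Every symbol is nullable, so include epsilon.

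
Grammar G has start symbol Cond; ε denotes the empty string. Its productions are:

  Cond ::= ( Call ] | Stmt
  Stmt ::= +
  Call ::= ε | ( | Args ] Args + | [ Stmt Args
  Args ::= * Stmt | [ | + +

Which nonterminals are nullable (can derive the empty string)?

Directly nullable (have an ε-production): Call.
No other nonterminal has a production whose RHS symbols are all nullable.

{ Call }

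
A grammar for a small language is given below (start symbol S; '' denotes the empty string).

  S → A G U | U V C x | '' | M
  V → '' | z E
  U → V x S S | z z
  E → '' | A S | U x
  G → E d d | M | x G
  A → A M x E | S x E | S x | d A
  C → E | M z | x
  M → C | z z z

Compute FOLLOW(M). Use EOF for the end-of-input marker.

{ EOF, d, x, z }

In S → M: M is at the end, add FOLLOW(S) = { EOF, d, x, z }.
In G → M: M is at the end, add FOLLOW(G) = { x, z }.
In A → A M x E: add FIRST(x E) = { x }.
In C → M z: add FIRST(z) = { z }.
Union: FOLLOW(M) = { EOF, d, x, z }.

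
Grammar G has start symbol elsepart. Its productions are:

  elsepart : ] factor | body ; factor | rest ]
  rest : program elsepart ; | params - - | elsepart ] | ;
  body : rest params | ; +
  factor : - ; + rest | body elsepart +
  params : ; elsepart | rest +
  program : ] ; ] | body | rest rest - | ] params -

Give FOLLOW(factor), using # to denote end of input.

{ #, +, -, ;, ] }

In elsepart : ] factor: factor is at the end, add FOLLOW(elsepart) = { #, +, -, ;, ] }.
In elsepart : body ; factor: factor is at the end, add FOLLOW(elsepart) = { #, +, -, ;, ] }.
Union: FOLLOW(factor) = { #, +, -, ;, ] }.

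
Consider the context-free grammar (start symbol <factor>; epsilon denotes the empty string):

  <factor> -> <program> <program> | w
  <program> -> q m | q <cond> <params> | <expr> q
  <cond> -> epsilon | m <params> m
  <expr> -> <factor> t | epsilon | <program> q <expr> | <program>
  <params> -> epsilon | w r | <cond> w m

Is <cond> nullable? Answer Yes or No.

Yes

<cond> has an epsilon-production, so <cond> ⇒ epsilon.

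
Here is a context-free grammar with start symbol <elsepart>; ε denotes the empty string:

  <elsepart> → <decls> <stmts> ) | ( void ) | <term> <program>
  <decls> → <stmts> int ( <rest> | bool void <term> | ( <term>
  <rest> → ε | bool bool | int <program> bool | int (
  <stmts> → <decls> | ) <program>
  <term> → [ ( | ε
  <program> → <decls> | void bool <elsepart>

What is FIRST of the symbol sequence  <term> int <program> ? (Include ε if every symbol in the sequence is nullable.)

Add FIRST(<term>)\{ε} = { [ }; <term> is nullable, continue.
int is a terminal; add {int} and stop.

{ [, int }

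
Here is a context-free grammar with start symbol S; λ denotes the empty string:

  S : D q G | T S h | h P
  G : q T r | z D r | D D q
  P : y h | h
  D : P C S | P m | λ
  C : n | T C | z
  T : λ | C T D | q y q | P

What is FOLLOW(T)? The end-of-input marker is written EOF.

In S : T S h: add FIRST(S h) = { h, n, q, y, z }.
In G : q T r: add FIRST(r) = { r }.
In C : T C: add FIRST(C) = { h, n, q, y, z }.
In T : C T D: add FIRST(D)\{λ} = { h, y }.
  Since D is nullable, also add FOLLOW(T) = { h, n, q, r, y, z }.
Union: FOLLOW(T) = { h, n, q, r, y, z }.

{ h, n, q, r, y, z }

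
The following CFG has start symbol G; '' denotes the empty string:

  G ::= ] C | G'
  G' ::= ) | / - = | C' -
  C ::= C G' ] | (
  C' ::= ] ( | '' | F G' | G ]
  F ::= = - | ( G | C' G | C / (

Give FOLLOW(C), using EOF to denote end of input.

In G ::= ] C: C is at the end, add FOLLOW(G) = { EOF, (, ), -, /, =, ] }.
In C ::= C G' ]: add FIRST(G' ]) = { (, ), -, /, =, ] }.
In F ::= C / (: add FIRST(/ () = { / }.
Union: FOLLOW(C) = { EOF, (, ), -, /, =, ] }.

{ EOF, (, ), -, /, =, ] }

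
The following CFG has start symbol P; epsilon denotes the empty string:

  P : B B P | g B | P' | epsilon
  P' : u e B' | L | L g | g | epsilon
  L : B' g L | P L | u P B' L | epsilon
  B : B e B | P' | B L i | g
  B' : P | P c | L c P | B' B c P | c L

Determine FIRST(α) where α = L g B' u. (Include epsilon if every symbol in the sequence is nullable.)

{ c, e, g, i, u }

Add FIRST(L)\{epsilon} = { c, e, g, i, u }; L is nullable, continue.
g is a terminal; add {g} and stop.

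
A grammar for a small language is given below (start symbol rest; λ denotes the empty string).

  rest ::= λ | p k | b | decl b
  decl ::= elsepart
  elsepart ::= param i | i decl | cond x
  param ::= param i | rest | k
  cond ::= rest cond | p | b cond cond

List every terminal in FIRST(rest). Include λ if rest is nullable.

rest ::= λ contributes λ.
rest ::= p k contributes {p}.
rest ::= b contributes {b}.
From rest ::= decl b: add FIRST(decl) = { b, i, k, p }.
Union: FIRST(rest) = { b, i, k, p, λ }.

{ b, i, k, p, λ }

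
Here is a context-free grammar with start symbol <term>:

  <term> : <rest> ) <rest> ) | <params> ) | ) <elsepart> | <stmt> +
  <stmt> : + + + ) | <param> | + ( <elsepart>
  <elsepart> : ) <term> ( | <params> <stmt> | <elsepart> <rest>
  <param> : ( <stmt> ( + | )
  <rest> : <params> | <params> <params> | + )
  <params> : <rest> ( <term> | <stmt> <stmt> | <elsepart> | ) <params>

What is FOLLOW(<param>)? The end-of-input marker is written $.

{ $, (, ), + }

In <stmt> : <param>: <param> is at the end, add FOLLOW(<stmt>) = { $, (, ), + }.
Union: FOLLOW(<param>) = { $, (, ), + }.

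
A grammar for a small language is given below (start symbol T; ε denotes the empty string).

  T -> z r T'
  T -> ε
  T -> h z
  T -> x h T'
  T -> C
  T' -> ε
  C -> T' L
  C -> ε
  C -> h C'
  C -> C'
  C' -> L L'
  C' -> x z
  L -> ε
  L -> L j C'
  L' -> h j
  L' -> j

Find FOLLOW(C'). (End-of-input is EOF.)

In C -> h C': C' is at the end, add FOLLOW(C) = { EOF }.
In C -> C': C' is at the end, add FOLLOW(C) = { EOF }.
In L -> L j C': C' is at the end, add FOLLOW(L) = { EOF, h, j }.
Union: FOLLOW(C') = { EOF, h, j }.

{ EOF, h, j }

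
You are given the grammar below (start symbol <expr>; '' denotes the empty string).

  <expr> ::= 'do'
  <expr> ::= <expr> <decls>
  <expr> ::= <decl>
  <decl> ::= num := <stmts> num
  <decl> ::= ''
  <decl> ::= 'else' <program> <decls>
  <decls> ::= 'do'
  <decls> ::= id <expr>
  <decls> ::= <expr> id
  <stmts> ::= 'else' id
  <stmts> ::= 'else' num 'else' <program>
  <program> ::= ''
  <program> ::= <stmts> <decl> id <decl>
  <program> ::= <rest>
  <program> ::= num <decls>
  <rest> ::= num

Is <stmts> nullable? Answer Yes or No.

No

Nullable nonterminals: <decl>, <expr>, <program>.
No production of <stmts> has an RHS whose symbols are all nullable, so <stmts> is not nullable.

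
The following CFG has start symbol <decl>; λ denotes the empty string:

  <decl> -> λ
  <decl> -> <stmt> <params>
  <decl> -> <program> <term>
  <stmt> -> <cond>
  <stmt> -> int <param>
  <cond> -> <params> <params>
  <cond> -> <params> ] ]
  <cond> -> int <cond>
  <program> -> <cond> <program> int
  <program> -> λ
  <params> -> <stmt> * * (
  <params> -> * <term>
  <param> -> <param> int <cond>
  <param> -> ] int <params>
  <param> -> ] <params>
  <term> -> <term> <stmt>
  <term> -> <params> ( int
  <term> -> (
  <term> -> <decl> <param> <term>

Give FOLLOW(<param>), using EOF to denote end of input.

In <stmt> -> int <param>: <param> is at the end, add FOLLOW(<stmt>) = { EOF, (, *, ], int }.
In <param> -> <param> int <cond>: add FIRST(int <cond>) = { int }.
In <term> -> <decl> <param> <term>: add FIRST(<term>) = { (, *, ], int }.
Union: FOLLOW(<param>) = { EOF, (, *, ], int }.

{ EOF, (, *, ], int }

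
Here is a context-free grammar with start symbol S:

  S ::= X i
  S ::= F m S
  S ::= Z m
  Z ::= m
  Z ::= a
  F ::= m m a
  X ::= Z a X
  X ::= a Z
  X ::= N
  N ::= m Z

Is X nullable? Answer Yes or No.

No nonterminal in this grammar is nullable.
No production of X has an RHS whose symbols are all nullable, so X is not nullable.

No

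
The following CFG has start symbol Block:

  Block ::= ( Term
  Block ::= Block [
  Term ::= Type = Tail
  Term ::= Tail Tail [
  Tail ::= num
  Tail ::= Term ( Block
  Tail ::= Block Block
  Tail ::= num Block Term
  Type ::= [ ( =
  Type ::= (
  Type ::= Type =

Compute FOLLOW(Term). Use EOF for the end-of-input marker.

{ EOF, (, [, num }

In Block ::= ( Term: Term is at the end, add FOLLOW(Block) = { EOF, (, [, num }.
In Tail ::= Term ( Block: add FIRST(( Block) = { ( }.
In Tail ::= num Block Term: Term is at the end, add FOLLOW(Tail) = { EOF, (, [, num }.
Union: FOLLOW(Term) = { EOF, (, [, num }.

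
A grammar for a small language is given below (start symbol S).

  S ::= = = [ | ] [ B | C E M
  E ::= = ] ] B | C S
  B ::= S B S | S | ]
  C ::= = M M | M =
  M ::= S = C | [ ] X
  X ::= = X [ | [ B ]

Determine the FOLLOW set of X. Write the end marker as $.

{ $, =, [, ] }

In M ::= [ ] X: X is at the end, add FOLLOW(M) = { $, =, [, ] }.
In X ::= = X [: add FIRST([) = { [ }.
Union: FOLLOW(X) = { $, =, [, ] }.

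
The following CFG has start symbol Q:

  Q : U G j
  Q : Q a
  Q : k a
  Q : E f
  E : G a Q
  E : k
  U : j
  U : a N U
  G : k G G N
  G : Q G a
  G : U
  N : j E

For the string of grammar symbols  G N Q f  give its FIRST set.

{ a, j, k }

Add FIRST(G) = { a, j, k }; G is not nullable, stop.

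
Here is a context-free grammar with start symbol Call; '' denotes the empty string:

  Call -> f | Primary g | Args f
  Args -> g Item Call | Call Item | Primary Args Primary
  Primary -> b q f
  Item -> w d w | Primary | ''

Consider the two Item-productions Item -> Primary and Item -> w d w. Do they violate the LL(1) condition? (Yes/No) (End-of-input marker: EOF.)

FIRST(Primary) = { b } and FIRST(w d w) = { w }.
The FIRST sets are disjoint and neither alternative is nullable — no conflict.

No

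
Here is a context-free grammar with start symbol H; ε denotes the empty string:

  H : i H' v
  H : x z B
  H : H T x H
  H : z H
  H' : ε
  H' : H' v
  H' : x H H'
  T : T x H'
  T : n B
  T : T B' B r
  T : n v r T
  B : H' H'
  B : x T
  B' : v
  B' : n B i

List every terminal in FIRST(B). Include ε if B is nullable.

From B : H' H': H', H' nullable, take FIRST(H') ∪ FIRST(H') = { v, x }; also ε since the whole RHS is nullable.
B : x T contributes {x}.
Union: FIRST(B) = { v, x, ε }.

{ v, x, ε }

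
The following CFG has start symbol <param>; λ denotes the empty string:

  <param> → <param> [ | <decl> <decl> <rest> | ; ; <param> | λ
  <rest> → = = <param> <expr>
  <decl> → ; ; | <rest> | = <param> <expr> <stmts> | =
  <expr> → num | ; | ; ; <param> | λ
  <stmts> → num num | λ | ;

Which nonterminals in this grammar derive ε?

Directly nullable (have an λ-production): <param>, <expr>, <stmts>.
No other nonterminal has a production whose RHS symbols are all nullable.

{ <expr>, <param>, <stmts> }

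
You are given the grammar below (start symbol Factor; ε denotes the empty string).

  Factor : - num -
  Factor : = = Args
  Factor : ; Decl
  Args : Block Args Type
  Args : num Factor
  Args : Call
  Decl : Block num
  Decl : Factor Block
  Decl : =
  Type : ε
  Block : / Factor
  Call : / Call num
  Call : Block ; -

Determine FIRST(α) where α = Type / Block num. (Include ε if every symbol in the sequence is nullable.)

{ / }

Add FIRST(Type)\{ε} = {  }; Type is nullable, continue.
/ is a terminal; add {/} and stop.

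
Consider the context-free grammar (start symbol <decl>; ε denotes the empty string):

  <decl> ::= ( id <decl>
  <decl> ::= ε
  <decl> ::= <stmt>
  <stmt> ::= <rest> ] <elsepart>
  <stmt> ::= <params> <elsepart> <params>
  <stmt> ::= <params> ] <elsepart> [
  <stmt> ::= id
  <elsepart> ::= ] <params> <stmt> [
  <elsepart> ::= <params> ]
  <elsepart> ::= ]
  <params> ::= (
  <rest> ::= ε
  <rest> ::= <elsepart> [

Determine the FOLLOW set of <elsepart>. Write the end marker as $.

In <stmt> ::= <rest> ] <elsepart>: <elsepart> is at the end, add FOLLOW(<stmt>) = { $, [ }.
In <stmt> ::= <params> <elsepart> <params>: add FIRST(<params>) = { ( }.
In <stmt> ::= <params> ] <elsepart> [: add FIRST([) = { [ }.
In <rest> ::= <elsepart> [: add FIRST([) = { [ }.
Union: FOLLOW(<elsepart>) = { $, (, [ }.

{ $, (, [ }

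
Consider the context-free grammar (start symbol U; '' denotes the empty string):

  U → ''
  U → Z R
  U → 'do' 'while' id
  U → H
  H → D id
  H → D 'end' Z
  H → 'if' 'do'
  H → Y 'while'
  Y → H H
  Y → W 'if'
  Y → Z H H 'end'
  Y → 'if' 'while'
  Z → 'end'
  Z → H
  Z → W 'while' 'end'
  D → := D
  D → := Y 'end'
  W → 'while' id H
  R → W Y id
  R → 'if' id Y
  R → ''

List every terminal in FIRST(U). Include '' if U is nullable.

U → '' contributes ''.
From U → Z R: add FIRST(Z) = { 'end', 'if', 'while', := }.
U → 'do' 'while' id contributes {'do'}.
From U → H: add FIRST(H) = { 'end', 'if', 'while', := }.
Union: FIRST(U) = { 'do', 'end', 'if', 'while', :=, '' }.

{ 'do', 'end', 'if', 'while', :=, '' }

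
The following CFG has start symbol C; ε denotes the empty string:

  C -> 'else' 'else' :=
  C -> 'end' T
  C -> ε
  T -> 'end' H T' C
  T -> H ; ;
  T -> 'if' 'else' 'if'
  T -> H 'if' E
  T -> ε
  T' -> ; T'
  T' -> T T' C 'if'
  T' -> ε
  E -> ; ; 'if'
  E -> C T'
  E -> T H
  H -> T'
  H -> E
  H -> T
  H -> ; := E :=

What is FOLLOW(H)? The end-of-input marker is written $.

In T -> 'end' H T' C: add FIRST(T' C)\{ε} = { 'else', 'end', 'if', ; }.
  Since T' C is nullable, also add FOLLOW(T) = { $, 'else', 'end', 'if', :=, ; }.
In T -> H ; ;: add FIRST(; ;) = { ; }.
In T -> H 'if' E: add FIRST('if' E) = { 'if' }.
In E -> T H: H is at the end, add FOLLOW(E) = { $, 'else', 'end', 'if', :=, ; }.
Union: FOLLOW(H) = { $, 'else', 'end', 'if', :=, ; }.

{ $, 'else', 'end', 'if', :=, ; }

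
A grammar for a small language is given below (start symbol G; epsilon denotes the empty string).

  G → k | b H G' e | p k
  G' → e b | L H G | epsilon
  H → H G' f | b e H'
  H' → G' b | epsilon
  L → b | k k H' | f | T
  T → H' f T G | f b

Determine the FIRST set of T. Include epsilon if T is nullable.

{ b, e, f, k }

From T → H' f T G: H' nullable, take FIRST(H') ∪ {f} = { b, e, f, k }.
T → f b contributes {f}.
Union: FIRST(T) = { b, e, f, k }.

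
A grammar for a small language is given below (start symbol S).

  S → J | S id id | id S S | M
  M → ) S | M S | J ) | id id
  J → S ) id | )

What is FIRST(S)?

{ ), id }

From S → J: add FIRST(J) = { ), id }.
From S → S id id: add FIRST(S) = { ), id }.
S → id S S contributes {id}.
From S → M: add FIRST(M) = { ), id }.
Union: FIRST(S) = { ), id }.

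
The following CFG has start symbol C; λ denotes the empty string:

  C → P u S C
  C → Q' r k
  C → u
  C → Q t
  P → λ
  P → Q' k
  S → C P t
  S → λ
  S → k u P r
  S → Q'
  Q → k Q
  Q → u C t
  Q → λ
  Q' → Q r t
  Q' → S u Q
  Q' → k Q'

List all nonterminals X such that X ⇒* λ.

Directly nullable (have an λ-production): P, S, Q.
No other nonterminal has a production whose RHS symbols are all nullable.

{ P, Q, S }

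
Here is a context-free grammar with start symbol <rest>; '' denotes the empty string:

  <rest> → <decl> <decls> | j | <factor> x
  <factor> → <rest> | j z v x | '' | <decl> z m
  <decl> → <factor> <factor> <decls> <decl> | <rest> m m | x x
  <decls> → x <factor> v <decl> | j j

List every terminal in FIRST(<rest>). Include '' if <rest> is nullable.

From <rest> → <decl> <decls>: add FIRST(<decl>) = { j, x }.
<rest> → j contributes {j}.
From <rest> → <factor> x: <factor> nullable, take FIRST(<factor>) ∪ {x} = { j, x }.
Union: FIRST(<rest>) = { j, x }.

{ j, x }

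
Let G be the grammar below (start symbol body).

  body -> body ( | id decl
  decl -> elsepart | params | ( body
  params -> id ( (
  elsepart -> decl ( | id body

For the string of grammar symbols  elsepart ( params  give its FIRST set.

Add FIRST(elsepart) = { (, id }; elsepart is not nullable, stop.

{ (, id }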